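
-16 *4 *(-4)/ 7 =256/ 7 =36.57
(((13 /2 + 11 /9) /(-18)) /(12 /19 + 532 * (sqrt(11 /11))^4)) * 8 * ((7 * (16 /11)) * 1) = -73948 /1127115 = -0.07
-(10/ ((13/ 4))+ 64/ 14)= -696/ 91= -7.65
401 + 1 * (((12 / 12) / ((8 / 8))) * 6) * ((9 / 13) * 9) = 5699 / 13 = 438.38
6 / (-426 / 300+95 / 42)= 1575 / 221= 7.13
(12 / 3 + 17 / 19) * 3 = 279 / 19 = 14.68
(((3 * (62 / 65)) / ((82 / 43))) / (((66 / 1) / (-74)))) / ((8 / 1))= -49321 / 234520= -0.21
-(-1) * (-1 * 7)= -7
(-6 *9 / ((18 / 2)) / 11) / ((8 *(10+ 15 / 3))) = -1 / 220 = -0.00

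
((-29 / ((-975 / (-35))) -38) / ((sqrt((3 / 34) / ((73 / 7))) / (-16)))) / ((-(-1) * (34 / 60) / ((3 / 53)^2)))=730848 * sqrt(52122) / 4345523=38.40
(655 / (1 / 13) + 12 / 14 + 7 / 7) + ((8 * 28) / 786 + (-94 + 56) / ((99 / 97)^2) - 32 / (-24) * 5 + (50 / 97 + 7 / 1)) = 7405712913737 / 871789149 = 8494.84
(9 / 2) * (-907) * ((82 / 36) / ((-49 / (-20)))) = -185935 / 49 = -3794.59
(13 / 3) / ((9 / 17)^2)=3757 / 243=15.46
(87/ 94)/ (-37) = -87/ 3478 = -0.03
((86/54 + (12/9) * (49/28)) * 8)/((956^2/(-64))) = -3392/1542267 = -0.00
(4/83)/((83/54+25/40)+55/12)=864/120931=0.01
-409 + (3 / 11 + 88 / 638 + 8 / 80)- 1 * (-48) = -1149961 / 3190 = -360.49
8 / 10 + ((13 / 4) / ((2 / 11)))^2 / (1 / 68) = 1738229 / 80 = 21727.86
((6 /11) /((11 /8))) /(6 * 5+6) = 4 /363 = 0.01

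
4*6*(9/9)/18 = 4/3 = 1.33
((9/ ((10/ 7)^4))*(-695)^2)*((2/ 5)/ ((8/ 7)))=365319.05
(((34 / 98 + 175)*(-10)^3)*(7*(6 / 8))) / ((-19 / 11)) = 70884000 / 133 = 532962.41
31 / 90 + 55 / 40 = 619 / 360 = 1.72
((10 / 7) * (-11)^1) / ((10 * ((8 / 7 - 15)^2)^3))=-184877 / 832972004929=-0.00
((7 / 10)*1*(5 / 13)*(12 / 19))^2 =1764 / 61009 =0.03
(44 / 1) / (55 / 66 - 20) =-264 / 115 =-2.30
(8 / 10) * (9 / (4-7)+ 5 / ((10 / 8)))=4 / 5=0.80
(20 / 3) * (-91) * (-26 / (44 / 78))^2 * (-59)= 9200640540 / 121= 76038351.57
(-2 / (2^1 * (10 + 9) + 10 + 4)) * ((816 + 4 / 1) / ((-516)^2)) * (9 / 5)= -41 / 192296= -0.00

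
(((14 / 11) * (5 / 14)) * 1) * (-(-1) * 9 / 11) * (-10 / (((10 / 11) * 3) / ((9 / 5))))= -27 / 11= -2.45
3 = 3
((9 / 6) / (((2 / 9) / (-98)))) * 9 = -11907 / 2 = -5953.50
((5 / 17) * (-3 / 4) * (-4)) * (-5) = -75 / 17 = -4.41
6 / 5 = 1.20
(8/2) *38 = 152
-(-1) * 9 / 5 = 9 / 5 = 1.80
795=795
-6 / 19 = -0.32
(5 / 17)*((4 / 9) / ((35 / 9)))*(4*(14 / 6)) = 16 / 51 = 0.31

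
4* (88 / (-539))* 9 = -288 / 49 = -5.88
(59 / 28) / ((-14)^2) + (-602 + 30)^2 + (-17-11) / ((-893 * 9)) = 14431123638151 / 44107056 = 327184.01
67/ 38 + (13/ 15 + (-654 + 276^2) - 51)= 75473.63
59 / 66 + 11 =785 / 66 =11.89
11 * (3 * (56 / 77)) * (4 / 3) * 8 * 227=58112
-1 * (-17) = 17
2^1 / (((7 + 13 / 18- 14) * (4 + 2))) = -6 / 113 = -0.05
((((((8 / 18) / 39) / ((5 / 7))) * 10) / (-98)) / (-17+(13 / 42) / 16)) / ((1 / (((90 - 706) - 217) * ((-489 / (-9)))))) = -17379712 / 4005261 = -4.34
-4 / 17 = -0.24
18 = 18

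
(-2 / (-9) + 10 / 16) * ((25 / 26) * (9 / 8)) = 0.92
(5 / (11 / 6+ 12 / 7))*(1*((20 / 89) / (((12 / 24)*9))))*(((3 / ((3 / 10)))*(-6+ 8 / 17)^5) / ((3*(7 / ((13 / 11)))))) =-381630091648000 / 1864043644023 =-204.73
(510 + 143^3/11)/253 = 266347/253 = 1052.75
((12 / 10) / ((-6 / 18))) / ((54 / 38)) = -38 / 15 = -2.53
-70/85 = -14/17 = -0.82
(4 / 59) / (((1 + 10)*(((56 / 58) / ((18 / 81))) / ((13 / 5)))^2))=142129 / 64397025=0.00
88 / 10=44 / 5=8.80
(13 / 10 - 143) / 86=-1417 / 860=-1.65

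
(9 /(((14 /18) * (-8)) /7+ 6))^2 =6561 /2116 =3.10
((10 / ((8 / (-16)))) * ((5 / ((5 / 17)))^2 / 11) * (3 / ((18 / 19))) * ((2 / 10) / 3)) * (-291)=1065254 / 33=32280.42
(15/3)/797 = 5/797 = 0.01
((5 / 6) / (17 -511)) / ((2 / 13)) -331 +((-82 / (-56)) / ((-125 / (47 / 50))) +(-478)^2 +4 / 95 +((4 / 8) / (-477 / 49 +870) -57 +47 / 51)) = 271743101152618481 / 1191349162500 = 228096.94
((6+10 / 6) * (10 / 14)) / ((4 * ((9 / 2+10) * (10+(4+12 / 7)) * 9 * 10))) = 23 / 344520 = 0.00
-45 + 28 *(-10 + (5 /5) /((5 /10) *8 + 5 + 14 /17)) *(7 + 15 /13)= -5003799 /2171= -2304.84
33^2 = 1089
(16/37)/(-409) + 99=1498151/15133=99.00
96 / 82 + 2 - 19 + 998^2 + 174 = 40842649 / 41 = 996162.17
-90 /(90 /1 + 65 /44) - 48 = -39432 /805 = -48.98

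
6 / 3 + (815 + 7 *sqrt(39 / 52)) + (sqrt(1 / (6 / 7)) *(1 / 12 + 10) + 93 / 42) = 7 *sqrt(3) / 2 + 121 *sqrt(42) / 72 + 11469 / 14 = 836.17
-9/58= -0.16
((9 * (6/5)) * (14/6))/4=63/10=6.30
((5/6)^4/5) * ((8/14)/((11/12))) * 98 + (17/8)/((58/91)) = 1271459/137808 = 9.23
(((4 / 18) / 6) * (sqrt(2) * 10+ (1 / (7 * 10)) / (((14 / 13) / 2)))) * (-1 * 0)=0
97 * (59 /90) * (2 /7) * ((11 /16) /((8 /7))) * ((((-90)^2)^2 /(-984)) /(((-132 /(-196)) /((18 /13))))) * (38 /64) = -485524297125 /545792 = -889577.53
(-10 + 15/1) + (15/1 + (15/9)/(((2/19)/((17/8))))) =2575/48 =53.65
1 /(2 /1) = 1 /2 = 0.50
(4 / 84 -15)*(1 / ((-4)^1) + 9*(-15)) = 84937 / 42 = 2022.31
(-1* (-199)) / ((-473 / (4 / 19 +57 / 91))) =-0.35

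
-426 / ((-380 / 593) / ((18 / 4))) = 1136781 / 380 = 2991.53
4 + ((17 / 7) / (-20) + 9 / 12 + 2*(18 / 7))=342 / 35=9.77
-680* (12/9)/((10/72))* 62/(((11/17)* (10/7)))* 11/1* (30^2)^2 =-3901250304000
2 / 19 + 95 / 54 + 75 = 78863 / 1026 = 76.86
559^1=559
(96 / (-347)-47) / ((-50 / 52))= 49.17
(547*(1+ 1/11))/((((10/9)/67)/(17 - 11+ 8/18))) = 12753852/55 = 231888.22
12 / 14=6 / 7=0.86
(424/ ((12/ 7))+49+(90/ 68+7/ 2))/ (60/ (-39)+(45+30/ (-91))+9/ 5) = 6988345/ 1042644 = 6.70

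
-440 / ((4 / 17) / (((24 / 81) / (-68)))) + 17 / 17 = 9.15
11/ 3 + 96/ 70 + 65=7354/ 105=70.04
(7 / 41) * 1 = 7 / 41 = 0.17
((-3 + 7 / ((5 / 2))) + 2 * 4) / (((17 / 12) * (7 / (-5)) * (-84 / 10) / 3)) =1170 / 833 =1.40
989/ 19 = 52.05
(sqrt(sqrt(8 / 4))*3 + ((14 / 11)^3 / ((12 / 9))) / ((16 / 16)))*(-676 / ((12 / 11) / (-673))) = 78023582 / 121 + 1251107*2^(1 / 4) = 2132648.34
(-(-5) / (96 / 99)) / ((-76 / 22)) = -1815 / 1216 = -1.49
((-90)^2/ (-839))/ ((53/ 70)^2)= -39690000/ 2356751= -16.84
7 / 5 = 1.40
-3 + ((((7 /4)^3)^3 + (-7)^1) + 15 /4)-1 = 38453063 /262144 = 146.69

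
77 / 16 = 4.81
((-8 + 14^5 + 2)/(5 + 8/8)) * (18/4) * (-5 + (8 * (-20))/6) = -12773177.50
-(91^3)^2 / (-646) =567869252041 / 646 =879054569.72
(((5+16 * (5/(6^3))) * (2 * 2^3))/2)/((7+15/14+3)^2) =45472/129735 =0.35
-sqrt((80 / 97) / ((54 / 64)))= -16*sqrt(2910) / 873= -0.99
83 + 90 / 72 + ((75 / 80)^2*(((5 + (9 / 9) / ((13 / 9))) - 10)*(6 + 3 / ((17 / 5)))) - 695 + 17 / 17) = -635.81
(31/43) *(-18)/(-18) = 31/43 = 0.72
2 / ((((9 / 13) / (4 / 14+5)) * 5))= 962 / 315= 3.05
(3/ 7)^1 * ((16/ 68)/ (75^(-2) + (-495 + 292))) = -33750/ 67941503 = -0.00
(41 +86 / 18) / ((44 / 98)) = 101.96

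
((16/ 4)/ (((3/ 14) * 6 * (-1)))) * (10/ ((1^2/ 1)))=-31.11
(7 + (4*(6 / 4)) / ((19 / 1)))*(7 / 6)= 973 / 114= 8.54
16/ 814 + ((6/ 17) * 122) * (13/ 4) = 968389/ 6919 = 139.96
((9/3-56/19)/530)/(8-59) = -1/513570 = -0.00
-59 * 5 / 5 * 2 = -118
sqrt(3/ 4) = sqrt(3)/ 2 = 0.87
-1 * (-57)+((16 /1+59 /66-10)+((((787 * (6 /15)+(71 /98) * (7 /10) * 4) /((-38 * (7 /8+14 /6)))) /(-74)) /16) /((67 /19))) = 10244963941 /160341720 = 63.89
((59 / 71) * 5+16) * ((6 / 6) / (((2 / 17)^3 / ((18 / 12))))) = 21091509 / 1136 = 18566.47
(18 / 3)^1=6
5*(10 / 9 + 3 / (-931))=46415 / 8379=5.54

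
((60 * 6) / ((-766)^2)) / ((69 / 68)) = 2040 / 3373847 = 0.00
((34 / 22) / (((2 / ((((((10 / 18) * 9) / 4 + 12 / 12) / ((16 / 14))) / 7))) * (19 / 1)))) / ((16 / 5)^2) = 3825 / 3424256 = 0.00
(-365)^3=-48627125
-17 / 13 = -1.31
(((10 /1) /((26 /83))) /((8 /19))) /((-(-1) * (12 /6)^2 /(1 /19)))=1.00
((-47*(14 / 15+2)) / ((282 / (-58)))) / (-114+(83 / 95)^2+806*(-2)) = -2303180 / 140132349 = -0.02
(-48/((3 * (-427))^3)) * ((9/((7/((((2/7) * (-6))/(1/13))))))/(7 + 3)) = -1248/19074348335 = -0.00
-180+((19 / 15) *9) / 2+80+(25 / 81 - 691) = -635843 / 810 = -784.99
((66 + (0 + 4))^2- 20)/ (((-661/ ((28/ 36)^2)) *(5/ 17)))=-813008/ 53541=-15.18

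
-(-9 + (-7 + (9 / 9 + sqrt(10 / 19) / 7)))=15 - sqrt(190) / 133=14.90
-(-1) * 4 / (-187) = -0.02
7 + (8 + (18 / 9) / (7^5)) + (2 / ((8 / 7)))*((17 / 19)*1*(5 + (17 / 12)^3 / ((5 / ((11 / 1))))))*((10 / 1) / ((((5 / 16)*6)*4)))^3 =264327890159 / 4655875140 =56.77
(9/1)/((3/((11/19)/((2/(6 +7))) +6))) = 1113/38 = 29.29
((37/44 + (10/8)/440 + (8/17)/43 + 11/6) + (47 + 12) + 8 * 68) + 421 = 1026.69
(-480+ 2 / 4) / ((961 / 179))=-171661 / 1922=-89.31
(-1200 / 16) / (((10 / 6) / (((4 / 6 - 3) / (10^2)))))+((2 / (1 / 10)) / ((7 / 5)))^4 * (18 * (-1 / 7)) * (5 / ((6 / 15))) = -449999647053 / 336140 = -1338726.86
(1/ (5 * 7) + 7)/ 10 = 123/ 175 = 0.70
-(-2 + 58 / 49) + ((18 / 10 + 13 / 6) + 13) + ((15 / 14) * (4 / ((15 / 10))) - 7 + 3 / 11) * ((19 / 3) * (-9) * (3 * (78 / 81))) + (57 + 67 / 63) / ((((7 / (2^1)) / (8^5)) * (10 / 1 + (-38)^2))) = 36287192611 / 35266770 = 1028.93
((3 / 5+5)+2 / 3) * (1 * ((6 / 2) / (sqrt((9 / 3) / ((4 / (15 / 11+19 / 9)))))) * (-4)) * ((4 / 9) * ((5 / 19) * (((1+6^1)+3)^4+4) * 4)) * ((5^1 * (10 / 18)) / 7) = -752300800 * sqrt(2838) / 463239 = -86515.24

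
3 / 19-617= -11720 / 19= -616.84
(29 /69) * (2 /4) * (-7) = -1.47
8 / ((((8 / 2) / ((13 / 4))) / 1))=13 / 2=6.50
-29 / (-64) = 29 / 64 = 0.45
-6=-6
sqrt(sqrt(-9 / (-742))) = sqrt(3) * 742^(3 / 4) / 742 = 0.33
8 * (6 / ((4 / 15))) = 180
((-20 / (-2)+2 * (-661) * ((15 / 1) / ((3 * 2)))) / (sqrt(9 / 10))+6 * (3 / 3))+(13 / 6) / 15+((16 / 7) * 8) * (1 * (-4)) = -3295 * sqrt(10) / 3- 42209 / 630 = -3540.23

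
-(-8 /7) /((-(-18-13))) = 8 /217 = 0.04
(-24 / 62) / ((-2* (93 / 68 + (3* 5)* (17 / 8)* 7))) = 272 / 315487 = 0.00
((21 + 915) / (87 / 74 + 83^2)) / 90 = 296 / 196105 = 0.00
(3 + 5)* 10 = 80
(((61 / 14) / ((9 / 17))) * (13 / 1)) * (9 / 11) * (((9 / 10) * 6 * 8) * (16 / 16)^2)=1455948 / 385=3781.68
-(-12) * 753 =9036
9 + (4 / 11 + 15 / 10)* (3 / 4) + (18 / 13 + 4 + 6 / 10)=16.38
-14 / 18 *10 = -70 / 9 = -7.78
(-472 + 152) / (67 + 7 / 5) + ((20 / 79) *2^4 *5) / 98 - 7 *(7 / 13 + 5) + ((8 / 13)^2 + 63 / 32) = -146389536829 / 3579776928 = -40.89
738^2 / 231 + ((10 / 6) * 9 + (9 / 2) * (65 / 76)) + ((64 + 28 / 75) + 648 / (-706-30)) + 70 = 50677570751 / 20189400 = 2510.11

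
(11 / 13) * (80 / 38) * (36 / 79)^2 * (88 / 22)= 2280960 / 1541527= 1.48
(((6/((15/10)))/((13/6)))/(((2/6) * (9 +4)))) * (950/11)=68400/1859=36.79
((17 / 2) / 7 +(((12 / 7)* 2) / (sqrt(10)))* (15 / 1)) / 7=17 / 98 +36* sqrt(10) / 49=2.50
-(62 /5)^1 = -12.40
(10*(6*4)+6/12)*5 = 2405/2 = 1202.50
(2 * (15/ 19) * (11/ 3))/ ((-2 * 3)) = -55/ 57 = -0.96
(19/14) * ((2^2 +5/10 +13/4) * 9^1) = 5301/56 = 94.66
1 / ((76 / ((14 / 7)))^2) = 1 / 1444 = 0.00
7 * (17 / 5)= 119 / 5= 23.80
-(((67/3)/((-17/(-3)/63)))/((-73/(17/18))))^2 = -219961/21316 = -10.32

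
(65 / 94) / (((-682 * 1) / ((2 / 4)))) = -65 / 128216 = -0.00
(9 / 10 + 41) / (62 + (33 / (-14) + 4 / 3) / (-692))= 6088908 / 9010055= 0.68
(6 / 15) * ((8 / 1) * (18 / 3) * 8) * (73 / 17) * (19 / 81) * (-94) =-33376768 / 2295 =-14543.25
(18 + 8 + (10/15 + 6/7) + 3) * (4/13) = 2564/273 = 9.39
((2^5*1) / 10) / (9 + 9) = 8 / 45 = 0.18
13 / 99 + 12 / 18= 79 / 99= 0.80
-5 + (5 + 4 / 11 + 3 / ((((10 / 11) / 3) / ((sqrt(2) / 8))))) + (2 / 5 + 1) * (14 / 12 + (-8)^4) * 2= 11474.18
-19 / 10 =-1.90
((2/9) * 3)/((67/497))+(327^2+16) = 21496939/201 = 106949.95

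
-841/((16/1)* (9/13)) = -10933/144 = -75.92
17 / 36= 0.47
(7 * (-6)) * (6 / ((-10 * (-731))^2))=-63 / 13359025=-0.00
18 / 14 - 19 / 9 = -52 / 63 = -0.83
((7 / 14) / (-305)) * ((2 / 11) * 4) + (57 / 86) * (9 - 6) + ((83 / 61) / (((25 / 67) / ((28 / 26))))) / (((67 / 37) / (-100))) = -805992787 / 3750890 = -214.88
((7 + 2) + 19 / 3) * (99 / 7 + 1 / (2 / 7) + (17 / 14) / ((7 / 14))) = 6463 / 21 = 307.76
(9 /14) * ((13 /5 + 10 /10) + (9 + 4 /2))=657 /70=9.39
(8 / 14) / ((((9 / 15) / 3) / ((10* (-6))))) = -1200 / 7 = -171.43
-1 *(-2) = 2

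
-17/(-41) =17/41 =0.41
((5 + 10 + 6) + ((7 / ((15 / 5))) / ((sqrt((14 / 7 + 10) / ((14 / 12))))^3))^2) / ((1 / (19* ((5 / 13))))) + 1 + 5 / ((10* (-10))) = 33723755101 / 218350080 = 154.45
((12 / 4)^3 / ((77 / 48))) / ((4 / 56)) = 2592 / 11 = 235.64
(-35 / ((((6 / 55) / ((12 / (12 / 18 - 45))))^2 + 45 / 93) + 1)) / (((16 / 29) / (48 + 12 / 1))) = -12849519375 / 5557759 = -2312.00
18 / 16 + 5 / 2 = 29 / 8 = 3.62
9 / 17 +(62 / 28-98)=-22671 / 238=-95.26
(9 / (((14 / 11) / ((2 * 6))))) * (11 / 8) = 3267 / 28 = 116.68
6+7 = 13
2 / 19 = 0.11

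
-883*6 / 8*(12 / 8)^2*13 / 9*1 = -34437 / 16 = -2152.31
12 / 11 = 1.09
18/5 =3.60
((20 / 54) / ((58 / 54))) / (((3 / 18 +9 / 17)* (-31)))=-1020 / 63829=-0.02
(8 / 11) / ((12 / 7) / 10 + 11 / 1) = 280 / 4301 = 0.07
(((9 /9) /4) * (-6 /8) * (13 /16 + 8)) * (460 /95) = -9729 /1216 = -8.00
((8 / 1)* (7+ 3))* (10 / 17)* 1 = 800 / 17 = 47.06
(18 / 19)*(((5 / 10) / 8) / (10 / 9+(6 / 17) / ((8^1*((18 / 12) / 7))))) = 1377 / 30628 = 0.04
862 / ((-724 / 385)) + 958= 180861 / 362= 499.62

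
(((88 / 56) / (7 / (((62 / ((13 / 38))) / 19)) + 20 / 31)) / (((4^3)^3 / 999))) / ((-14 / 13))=-492063 / 122028032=-0.00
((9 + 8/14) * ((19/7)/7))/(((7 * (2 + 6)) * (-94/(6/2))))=-0.00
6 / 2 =3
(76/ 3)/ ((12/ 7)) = 133/ 9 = 14.78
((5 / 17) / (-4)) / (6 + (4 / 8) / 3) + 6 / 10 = 3699 / 6290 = 0.59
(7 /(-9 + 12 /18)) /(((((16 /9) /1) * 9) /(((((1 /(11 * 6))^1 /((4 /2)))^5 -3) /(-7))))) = -24044785459 /1068657131520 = -0.02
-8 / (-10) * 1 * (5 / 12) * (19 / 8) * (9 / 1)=7.12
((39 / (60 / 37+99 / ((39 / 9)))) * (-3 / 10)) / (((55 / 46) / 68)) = -27.20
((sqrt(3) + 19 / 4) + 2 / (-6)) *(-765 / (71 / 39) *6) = -1581255 / 142 - 179010 *sqrt(3) / 71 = -15502.56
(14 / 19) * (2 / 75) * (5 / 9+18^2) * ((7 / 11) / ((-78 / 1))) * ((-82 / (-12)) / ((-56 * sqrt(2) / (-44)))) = -838327 * sqrt(2) / 6002100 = -0.20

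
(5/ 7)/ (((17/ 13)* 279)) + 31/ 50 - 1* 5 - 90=-156672269/ 1660050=-94.38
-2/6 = -0.33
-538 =-538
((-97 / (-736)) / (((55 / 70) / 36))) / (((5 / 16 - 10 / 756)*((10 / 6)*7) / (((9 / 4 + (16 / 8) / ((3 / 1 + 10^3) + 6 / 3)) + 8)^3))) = 1283323732344594801 / 688642002950000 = 1863.56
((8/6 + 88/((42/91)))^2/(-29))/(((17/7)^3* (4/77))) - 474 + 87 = -298542375/142477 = -2095.37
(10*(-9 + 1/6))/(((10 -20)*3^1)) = 53/18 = 2.94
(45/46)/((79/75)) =0.93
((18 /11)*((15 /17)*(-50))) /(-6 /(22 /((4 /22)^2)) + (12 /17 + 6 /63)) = -17151750 /188191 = -91.14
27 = 27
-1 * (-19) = 19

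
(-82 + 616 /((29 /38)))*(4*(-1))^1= -84120 /29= -2900.69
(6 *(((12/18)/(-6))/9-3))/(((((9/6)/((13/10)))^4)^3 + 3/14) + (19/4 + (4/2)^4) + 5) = -318345035113580384/555406344314492049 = -0.57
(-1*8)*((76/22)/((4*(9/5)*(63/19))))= -7220/6237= -1.16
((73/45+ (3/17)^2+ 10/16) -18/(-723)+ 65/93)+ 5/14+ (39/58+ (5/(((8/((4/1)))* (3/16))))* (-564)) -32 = -1190981959414427/157788416520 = -7547.97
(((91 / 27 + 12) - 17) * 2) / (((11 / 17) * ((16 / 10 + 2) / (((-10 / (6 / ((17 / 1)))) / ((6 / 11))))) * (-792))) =-7225 / 78732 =-0.09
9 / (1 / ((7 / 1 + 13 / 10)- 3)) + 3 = 507 / 10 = 50.70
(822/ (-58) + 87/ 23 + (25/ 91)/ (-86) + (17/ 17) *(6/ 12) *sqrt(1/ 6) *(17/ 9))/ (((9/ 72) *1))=-217003420/ 2609971 + 34 *sqrt(6)/ 27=-80.06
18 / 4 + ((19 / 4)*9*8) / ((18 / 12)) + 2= 469 / 2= 234.50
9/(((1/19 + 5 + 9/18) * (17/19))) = 6498/3587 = 1.81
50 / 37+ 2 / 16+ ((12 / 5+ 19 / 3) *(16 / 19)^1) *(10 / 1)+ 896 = 16383053 / 16872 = 971.02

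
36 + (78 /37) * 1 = 1410 /37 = 38.11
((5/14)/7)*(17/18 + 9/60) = 197/3528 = 0.06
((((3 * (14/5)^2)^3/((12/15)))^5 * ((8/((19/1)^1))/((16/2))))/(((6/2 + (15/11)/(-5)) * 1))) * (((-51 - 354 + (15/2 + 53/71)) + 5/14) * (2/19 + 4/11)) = -155891625808424894983260098283776240205692928/38193166255950927734375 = -4081662797049071956476.88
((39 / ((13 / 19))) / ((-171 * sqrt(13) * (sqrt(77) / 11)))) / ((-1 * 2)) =sqrt(1001) / 546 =0.06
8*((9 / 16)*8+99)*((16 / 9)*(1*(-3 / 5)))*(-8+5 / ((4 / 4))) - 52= 12988 / 5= 2597.60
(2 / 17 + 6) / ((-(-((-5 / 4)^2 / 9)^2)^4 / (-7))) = 134595740475586510848 / 2593994140625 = 51887449.69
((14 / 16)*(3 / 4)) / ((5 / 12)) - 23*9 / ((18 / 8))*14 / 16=-3157 / 40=-78.92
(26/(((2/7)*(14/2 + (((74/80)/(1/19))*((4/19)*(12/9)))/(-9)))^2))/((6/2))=297675/116714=2.55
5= 5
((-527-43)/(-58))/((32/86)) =12255/464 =26.41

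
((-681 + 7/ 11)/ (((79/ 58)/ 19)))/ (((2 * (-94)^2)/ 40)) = -41236840/ 1919621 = -21.48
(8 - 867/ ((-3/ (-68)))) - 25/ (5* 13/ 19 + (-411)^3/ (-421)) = -19644.00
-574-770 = -1344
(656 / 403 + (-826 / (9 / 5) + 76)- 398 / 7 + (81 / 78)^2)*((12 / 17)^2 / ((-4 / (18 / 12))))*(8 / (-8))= -1730976693 / 21196994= -81.66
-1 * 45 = -45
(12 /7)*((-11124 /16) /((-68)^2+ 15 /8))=-66744 /259049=-0.26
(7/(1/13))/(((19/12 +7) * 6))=182/103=1.77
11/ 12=0.92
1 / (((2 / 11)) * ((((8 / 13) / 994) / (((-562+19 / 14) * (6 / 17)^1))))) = -239072691 / 136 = -1757887.43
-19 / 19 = -1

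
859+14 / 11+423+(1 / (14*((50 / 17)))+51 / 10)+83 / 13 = 129607641 / 100100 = 1294.78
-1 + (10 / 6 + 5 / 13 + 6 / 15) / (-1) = -673 / 195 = -3.45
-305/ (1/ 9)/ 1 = -2745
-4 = -4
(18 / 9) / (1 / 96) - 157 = 35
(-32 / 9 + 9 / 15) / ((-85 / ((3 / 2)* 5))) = 133 / 510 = 0.26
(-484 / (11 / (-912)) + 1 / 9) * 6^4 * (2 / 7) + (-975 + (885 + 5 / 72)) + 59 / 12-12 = 7488819713 / 504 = 14858769.27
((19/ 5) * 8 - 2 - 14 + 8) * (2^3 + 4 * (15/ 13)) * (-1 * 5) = -18368/ 13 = -1412.92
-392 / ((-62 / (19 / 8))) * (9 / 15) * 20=5586 / 31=180.19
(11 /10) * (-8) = -44 /5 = -8.80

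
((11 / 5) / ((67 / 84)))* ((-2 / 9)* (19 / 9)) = -11704 / 9045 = -1.29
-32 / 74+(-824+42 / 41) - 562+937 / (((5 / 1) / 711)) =1000127699 / 7585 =131855.99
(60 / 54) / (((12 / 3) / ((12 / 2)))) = 5 / 3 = 1.67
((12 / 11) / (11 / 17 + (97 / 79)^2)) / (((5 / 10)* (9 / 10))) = 2121940 / 1885983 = 1.13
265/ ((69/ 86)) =22790/ 69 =330.29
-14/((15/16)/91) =-20384/15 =-1358.93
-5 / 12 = -0.42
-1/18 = -0.06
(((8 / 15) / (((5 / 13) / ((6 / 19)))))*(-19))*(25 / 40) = -5.20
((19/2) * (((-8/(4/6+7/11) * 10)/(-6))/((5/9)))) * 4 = 30096/43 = 699.91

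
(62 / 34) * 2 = 62 / 17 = 3.65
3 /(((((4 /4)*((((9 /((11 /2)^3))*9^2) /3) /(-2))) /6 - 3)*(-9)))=1331 /12465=0.11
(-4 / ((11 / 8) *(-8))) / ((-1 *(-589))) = 4 / 6479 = 0.00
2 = 2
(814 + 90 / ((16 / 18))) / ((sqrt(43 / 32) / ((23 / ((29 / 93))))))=7830879 * sqrt(86) / 1247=58236.23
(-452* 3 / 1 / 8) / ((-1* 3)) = 113 / 2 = 56.50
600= 600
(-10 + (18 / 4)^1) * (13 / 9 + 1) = -121 / 9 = -13.44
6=6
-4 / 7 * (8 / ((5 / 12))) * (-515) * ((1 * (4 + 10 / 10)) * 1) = 197760 / 7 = 28251.43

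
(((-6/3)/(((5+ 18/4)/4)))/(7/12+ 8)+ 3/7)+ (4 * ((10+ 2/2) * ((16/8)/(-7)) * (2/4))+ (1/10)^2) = -8144401/1369900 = -5.95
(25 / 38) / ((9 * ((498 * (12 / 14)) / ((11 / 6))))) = 1925 / 6131376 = 0.00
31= 31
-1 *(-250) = 250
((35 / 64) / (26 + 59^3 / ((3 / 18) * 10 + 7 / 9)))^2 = 148225 / 3500787849511936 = 0.00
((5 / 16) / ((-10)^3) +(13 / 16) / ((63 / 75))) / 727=64979 / 48854400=0.00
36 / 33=12 / 11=1.09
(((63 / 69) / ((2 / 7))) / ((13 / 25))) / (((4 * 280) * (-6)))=-0.00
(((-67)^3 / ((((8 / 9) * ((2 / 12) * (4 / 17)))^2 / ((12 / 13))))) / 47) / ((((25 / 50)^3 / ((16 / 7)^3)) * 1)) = -97328716190208 / 209573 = -464414386.35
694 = 694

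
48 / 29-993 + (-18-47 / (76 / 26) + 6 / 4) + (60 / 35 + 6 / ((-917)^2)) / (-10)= -474493866101 / 463329839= -1024.10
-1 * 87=-87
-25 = -25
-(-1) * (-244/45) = -5.42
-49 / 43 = -1.14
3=3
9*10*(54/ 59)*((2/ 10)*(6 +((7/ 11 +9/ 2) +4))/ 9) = 17982/ 649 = 27.71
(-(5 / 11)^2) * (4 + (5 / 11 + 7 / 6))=-1.16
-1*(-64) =64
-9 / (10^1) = -9 / 10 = -0.90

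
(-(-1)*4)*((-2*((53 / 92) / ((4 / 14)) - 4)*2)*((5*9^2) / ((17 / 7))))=2069550 / 391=5292.97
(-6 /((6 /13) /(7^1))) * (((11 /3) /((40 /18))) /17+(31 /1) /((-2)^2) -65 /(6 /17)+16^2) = -3697967 /510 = -7250.92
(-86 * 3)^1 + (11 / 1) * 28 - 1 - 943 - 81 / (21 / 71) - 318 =-10401 / 7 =-1485.86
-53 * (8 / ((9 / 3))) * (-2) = 848 / 3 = 282.67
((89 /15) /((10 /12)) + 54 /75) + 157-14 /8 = 16309 /100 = 163.09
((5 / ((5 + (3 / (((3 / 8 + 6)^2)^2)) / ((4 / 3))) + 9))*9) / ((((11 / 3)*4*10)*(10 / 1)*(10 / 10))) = 20295603 / 9261709600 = 0.00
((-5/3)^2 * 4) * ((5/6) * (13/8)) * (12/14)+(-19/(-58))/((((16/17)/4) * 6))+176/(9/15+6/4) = 2833703/29232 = 96.94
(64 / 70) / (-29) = -32 / 1015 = -0.03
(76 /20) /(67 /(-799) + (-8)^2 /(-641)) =-9731021 /470415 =-20.69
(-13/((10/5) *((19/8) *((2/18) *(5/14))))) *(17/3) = -37128/95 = -390.82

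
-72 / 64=-9 / 8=-1.12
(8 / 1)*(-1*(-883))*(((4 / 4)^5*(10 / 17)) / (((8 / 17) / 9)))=79470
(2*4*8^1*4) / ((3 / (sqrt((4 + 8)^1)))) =512*sqrt(3) / 3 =295.60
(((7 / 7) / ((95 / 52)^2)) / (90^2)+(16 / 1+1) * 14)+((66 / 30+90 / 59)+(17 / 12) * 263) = 2649543008411 / 4313047500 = 614.31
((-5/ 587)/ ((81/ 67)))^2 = 112225/ 2260717209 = 0.00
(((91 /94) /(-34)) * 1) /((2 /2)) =-91 /3196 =-0.03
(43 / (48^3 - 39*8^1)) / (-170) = -43 / 18747600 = -0.00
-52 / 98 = -26 / 49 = -0.53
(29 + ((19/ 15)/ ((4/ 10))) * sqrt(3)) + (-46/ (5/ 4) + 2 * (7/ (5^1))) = -5 + 19 * sqrt(3)/ 6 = 0.48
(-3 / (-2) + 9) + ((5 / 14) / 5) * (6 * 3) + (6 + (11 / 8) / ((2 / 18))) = 1689 / 56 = 30.16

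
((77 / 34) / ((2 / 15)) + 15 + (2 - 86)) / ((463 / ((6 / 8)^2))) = -31833 / 503744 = -0.06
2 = 2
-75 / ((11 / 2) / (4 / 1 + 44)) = -7200 / 11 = -654.55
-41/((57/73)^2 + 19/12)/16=-655467/560956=-1.17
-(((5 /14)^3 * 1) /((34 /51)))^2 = -140625 /30118144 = -0.00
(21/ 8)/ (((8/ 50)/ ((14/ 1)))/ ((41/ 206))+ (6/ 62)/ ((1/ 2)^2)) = 5.91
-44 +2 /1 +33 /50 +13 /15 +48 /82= -39.89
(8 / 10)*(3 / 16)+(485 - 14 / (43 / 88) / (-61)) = 25475609 / 52460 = 485.62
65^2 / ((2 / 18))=38025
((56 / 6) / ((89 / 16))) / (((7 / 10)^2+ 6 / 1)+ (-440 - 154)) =-6400 / 2240931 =-0.00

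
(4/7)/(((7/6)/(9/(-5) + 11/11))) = -96/245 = -0.39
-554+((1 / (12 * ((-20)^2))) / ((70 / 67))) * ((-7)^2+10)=-186140047 / 336000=-553.99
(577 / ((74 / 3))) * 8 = 6924 / 37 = 187.14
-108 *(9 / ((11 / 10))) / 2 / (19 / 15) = -72900 / 209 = -348.80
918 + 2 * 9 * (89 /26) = 979.62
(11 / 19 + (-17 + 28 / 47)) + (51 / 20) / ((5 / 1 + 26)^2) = -271571497 / 17163460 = -15.82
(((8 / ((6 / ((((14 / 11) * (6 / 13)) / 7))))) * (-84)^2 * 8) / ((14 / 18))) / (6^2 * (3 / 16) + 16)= 663552 / 1859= 356.94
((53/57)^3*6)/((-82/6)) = -297754/843657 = -0.35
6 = 6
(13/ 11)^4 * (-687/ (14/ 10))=-98107035/ 102487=-957.26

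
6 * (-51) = -306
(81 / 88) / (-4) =-81 / 352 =-0.23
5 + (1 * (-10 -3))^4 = 28566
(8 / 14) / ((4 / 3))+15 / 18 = 53 / 42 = 1.26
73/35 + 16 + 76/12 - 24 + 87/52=11423/5460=2.09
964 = 964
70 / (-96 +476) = 7 / 38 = 0.18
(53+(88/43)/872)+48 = 101.00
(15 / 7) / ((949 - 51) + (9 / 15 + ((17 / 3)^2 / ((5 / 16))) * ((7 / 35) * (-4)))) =3375 / 1285823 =0.00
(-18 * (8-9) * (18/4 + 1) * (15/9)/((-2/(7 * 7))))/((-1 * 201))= 2695/134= 20.11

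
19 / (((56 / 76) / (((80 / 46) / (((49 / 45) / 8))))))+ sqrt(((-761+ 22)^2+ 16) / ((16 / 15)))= 2599200 / 7889+ sqrt(8192055) / 4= 1045.02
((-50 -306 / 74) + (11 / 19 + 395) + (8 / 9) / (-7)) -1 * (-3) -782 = -19384550 / 44289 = -437.68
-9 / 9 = -1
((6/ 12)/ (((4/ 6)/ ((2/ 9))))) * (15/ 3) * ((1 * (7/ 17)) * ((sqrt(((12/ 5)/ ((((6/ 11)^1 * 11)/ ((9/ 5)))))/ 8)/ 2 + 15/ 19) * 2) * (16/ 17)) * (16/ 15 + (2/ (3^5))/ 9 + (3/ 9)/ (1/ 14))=12289984/ 3532005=3.48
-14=-14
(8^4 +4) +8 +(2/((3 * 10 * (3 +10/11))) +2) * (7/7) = 2650961/645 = 4110.02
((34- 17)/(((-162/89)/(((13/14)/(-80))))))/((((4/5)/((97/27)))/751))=1432827643/3919104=365.60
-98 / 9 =-10.89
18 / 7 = 2.57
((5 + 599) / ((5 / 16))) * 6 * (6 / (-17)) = -347904 / 85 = -4092.99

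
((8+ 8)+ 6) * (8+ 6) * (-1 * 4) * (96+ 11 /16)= -119119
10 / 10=1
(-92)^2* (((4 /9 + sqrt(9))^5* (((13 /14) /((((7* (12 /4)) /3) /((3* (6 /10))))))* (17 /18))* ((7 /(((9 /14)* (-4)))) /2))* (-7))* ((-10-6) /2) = -187432303198504 /2657205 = -70537389.17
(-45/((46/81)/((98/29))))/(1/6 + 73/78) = -242.86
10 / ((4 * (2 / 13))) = 65 / 4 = 16.25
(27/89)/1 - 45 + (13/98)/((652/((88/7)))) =-222393275/4975901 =-44.69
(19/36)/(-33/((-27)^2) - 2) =-513/1988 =-0.26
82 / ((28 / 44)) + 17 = 145.86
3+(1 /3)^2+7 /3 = 49 /9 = 5.44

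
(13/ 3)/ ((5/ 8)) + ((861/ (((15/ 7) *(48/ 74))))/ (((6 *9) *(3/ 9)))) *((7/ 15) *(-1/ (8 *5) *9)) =478069/ 144000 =3.32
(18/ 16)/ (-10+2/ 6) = -27/ 232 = -0.12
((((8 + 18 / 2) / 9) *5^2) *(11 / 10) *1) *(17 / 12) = 15895 / 216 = 73.59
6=6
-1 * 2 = -2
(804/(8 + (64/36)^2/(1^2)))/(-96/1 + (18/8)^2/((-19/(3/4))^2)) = -250770816/334148797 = -0.75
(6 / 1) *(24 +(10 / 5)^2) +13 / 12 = 2029 / 12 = 169.08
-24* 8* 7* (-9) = 12096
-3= -3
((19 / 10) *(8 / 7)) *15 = 228 / 7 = 32.57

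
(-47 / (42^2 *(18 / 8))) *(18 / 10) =-47 / 2205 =-0.02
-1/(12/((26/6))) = -0.36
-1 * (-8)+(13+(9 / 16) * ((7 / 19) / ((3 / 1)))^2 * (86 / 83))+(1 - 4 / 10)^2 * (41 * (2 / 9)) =145553003 / 5992600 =24.29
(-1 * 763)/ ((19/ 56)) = -42728/ 19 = -2248.84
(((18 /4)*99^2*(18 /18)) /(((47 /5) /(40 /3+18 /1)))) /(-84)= -49005 /28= -1750.18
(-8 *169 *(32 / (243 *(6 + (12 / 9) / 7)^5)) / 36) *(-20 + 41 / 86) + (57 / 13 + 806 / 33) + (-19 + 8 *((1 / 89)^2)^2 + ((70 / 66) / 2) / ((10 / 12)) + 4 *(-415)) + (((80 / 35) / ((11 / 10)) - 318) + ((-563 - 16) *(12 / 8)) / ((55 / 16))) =-28472590763383437464054 / 12836357246597259375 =-2218.12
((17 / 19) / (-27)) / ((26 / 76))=-34 / 351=-0.10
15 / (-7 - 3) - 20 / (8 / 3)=-9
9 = 9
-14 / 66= -7 / 33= -0.21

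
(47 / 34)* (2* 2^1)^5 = 24064 / 17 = 1415.53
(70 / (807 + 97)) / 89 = 35 / 40228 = 0.00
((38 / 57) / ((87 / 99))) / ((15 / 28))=616 / 435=1.42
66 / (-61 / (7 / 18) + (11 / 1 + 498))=462 / 2465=0.19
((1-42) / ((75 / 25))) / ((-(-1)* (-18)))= 41 / 54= 0.76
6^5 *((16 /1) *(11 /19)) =1368576 /19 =72030.32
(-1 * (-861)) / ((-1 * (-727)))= 861 / 727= 1.18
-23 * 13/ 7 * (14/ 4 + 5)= -5083/ 14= -363.07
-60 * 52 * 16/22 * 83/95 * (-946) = 35632896/19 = 1875415.58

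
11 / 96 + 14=1355 / 96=14.11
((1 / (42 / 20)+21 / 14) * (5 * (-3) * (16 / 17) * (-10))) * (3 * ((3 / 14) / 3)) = 49800 / 833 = 59.78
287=287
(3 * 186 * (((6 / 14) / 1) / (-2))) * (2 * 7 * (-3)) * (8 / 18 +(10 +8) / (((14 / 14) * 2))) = 47430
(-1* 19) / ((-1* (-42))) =-19 / 42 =-0.45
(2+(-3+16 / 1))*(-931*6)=-83790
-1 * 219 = -219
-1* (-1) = 1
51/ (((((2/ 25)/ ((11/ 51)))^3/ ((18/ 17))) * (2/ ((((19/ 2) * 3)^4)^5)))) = 2725807580268232833840507669225159083296875/ 41213231104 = 66139138020742961882392570000000.00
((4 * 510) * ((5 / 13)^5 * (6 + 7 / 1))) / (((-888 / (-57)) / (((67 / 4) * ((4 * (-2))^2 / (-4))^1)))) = -4057687500 / 1056757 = -3839.75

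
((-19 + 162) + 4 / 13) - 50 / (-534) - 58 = 296428 / 3471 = 85.40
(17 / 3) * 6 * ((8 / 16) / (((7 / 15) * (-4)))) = -255 / 28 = -9.11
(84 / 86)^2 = 1764 / 1849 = 0.95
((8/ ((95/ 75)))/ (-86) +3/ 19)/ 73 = 69/ 59641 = 0.00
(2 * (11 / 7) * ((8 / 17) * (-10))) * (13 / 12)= -5720 / 357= -16.02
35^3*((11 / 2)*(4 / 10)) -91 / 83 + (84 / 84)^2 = 7828967 / 83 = 94324.90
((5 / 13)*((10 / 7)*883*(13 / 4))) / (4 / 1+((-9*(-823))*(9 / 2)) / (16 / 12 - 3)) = -110375 / 1399643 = -0.08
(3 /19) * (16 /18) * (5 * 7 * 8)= 2240 /57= 39.30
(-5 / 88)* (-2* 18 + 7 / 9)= 1585 / 792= 2.00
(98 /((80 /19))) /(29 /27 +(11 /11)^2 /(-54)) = 441 /20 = 22.05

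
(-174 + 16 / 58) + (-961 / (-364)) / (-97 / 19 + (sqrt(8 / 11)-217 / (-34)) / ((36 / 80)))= -4470574186211045 / 25778877026812-3007805070* sqrt(22) / 222231698507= -173.48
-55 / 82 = -0.67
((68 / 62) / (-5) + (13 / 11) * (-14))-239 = -436079 / 1705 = -255.76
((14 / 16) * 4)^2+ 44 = 225 / 4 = 56.25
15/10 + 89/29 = 265/58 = 4.57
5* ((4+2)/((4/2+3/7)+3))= 105/19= 5.53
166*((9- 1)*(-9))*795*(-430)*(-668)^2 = 1823178092428800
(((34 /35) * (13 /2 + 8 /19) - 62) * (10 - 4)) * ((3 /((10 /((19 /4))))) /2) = -330831 /1400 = -236.31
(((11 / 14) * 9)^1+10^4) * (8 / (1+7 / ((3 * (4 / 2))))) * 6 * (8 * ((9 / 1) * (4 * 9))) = 52291671552 / 91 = 574633753.32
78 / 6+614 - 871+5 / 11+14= -2525 / 11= -229.55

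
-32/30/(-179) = 16/2685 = 0.01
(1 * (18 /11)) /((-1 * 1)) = -18 /11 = -1.64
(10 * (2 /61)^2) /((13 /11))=440 /48373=0.01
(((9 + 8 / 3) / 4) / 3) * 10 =175 / 18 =9.72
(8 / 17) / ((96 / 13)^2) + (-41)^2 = 32920873 / 19584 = 1681.01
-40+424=384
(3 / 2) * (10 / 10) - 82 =-161 / 2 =-80.50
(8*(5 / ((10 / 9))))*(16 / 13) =576 / 13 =44.31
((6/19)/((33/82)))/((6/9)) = 246/209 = 1.18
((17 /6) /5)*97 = 1649 /30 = 54.97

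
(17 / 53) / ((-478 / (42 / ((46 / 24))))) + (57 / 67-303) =-5898194232 / 19519847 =-302.16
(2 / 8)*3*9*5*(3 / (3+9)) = 135 / 16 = 8.44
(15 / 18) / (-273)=-0.00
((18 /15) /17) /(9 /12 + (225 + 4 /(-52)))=0.00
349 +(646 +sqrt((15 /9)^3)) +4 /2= 5 * sqrt(15) /9 +997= 999.15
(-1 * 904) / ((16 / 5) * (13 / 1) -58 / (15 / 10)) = -3390 / 11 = -308.18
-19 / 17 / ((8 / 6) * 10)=-57 / 680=-0.08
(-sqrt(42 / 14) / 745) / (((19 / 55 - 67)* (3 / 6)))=11* sqrt(3) / 273117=0.00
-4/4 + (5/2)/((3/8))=17/3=5.67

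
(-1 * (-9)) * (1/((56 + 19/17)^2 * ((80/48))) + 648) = 27493251363/4714205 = 5832.00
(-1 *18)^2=324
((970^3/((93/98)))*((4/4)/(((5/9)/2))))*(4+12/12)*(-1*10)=-5366517240000/31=-173113459354.84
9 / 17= 0.53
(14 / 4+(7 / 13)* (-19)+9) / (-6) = -59 / 156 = -0.38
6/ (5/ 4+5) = 24/ 25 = 0.96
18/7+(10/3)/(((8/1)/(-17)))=-379/84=-4.51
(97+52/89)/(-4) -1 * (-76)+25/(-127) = 2324217/45212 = 51.41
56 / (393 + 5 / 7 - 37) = 392 / 2497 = 0.16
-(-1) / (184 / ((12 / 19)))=3 / 874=0.00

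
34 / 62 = 0.55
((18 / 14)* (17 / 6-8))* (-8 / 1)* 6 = 2232 / 7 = 318.86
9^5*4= 236196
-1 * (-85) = 85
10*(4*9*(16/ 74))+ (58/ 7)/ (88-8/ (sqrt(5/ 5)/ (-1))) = 968753/ 12432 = 77.92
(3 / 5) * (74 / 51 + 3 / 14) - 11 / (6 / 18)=-38081 / 1190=-32.00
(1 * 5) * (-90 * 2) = -900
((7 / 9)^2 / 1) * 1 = 49 / 81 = 0.60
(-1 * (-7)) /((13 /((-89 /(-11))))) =623 /143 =4.36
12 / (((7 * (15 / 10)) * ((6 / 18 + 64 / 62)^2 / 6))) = 415152 / 112903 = 3.68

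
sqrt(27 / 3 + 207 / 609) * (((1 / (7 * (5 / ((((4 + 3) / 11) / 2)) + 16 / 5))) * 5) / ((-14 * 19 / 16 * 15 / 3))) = -40 * sqrt(96222) / 8936669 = -0.00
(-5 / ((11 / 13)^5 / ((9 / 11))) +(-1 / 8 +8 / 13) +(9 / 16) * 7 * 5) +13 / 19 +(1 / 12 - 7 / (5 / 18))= -13.69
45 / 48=15 / 16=0.94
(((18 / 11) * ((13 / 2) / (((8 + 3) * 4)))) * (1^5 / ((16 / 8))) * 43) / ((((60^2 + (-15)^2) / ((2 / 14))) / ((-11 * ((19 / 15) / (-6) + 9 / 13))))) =-24209 / 23562000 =-0.00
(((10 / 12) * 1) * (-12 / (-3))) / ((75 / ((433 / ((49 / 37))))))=32042 / 2205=14.53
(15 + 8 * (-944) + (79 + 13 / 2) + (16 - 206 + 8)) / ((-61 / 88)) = 671748 / 61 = 11012.26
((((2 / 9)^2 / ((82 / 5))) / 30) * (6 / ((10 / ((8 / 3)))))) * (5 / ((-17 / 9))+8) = 728 / 846855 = 0.00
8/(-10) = -4/5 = -0.80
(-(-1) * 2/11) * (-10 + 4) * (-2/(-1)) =-24/11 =-2.18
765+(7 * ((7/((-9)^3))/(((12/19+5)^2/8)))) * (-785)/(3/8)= 20043502055/25038963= 800.49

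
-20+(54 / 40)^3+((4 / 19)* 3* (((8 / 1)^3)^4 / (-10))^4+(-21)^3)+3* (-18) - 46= 1070435769529469910793714477087121345159369853 / 760000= 1408468117801934093149624000000000000000.00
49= 49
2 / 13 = 0.15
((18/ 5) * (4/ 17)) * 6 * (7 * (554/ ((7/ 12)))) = 2871936/ 85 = 33787.48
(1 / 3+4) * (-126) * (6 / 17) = -3276 / 17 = -192.71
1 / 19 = 0.05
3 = 3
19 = 19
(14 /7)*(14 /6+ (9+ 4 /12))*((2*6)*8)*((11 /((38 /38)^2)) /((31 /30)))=739200 /31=23845.16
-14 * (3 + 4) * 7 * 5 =-3430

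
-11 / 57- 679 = -38714 / 57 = -679.19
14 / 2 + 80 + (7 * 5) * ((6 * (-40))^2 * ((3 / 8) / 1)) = 756087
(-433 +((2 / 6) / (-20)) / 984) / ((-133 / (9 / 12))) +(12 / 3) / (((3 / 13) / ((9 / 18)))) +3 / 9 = 119792161 / 10469760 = 11.44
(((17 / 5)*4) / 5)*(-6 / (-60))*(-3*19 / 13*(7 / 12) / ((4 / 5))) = -2261 / 2600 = -0.87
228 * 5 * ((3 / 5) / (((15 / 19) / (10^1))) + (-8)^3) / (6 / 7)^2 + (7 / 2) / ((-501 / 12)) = -392113036 / 501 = -782660.75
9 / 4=2.25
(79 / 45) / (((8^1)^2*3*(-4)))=-79 / 34560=-0.00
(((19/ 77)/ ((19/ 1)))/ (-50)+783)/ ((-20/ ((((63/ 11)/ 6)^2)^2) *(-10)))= 83753214867/ 25768160000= 3.25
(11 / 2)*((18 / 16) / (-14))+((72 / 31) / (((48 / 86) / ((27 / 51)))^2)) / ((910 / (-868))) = -10246779 / 4207840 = -2.44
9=9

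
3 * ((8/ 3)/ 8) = 1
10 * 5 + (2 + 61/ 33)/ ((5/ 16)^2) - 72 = 14362/ 825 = 17.41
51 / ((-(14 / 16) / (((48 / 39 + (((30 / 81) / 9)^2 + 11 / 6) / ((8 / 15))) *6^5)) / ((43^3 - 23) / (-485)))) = 413479940592064 / 1191645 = 346982482.70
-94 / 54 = -1.74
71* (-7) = -497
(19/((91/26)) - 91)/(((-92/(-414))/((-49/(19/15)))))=566055/38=14896.18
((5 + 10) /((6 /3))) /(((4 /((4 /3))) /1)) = 5 /2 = 2.50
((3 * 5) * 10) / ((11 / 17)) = 2550 / 11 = 231.82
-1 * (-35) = 35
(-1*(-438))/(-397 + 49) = -73/58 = -1.26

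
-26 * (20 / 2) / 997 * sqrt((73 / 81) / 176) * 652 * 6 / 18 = -42380 * sqrt(803) / 296109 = -4.06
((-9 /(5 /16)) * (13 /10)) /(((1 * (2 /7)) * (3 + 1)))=-819 /25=-32.76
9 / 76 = 0.12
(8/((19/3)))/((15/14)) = 112/95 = 1.18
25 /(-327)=-25 /327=-0.08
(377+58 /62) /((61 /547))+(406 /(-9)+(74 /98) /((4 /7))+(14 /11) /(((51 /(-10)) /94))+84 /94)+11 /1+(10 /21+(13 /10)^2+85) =89545613970007 /26176498425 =3420.84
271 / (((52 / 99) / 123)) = 3299967 / 52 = 63460.90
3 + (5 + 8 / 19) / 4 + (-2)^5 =-2101 / 76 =-27.64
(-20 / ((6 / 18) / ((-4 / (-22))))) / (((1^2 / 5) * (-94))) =0.58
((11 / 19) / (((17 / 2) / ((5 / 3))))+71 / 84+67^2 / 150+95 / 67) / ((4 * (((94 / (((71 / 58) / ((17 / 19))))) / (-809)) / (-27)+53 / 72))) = 758915375069511 / 69470619067150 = 10.92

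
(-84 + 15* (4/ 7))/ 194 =-264/ 679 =-0.39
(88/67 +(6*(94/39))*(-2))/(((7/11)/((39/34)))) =-396792/7973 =-49.77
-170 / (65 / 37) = -1258 / 13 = -96.77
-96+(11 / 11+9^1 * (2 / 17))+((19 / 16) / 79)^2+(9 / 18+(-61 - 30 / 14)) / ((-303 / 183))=-1077409148373 / 19202708224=-56.11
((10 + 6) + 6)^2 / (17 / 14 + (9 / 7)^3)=332024 / 2291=144.93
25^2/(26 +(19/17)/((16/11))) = 170000/7281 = 23.35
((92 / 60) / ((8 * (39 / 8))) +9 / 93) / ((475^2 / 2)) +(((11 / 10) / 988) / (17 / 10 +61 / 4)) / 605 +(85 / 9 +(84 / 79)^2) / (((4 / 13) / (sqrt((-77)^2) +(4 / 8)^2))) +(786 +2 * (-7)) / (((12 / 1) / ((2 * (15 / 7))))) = 801451723473818472907 / 273466895728950000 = 2930.71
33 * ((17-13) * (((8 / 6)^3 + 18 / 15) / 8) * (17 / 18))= 45067 / 810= 55.64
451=451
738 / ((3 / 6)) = 1476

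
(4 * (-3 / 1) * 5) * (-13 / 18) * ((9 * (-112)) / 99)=-14560 / 33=-441.21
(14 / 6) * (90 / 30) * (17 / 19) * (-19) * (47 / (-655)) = 5593 / 655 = 8.54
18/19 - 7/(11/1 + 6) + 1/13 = 2572/4199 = 0.61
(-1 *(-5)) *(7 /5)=7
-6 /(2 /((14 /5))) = -42 /5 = -8.40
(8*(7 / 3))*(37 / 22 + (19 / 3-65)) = -105308 / 99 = -1063.72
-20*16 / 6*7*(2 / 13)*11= -24640 / 39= -631.79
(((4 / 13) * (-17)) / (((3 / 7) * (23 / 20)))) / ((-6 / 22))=104720 / 2691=38.91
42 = 42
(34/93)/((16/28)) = 119/186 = 0.64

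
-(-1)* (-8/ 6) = -4/ 3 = -1.33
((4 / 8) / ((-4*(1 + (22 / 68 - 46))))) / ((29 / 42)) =51 / 12586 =0.00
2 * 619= 1238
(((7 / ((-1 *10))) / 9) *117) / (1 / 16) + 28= -588 / 5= -117.60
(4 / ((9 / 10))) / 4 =10 / 9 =1.11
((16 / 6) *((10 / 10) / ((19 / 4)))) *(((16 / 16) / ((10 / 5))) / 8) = 2 / 57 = 0.04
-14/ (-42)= 1/ 3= 0.33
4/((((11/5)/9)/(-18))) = -3240/11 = -294.55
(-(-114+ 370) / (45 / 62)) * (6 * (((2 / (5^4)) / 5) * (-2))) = 2.71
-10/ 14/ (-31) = 5/ 217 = 0.02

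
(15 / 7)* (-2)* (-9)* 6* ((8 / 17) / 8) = 1620 / 119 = 13.61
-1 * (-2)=2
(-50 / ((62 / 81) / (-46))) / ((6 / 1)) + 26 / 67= 1040981 / 2077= 501.19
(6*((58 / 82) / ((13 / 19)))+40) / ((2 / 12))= 147756 / 533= 277.22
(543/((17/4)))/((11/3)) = 6516/187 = 34.84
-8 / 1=-8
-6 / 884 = -3 / 442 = -0.01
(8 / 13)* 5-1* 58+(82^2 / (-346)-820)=-2011408 / 2249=-894.36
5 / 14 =0.36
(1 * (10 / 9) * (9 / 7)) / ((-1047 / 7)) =-10 / 1047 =-0.01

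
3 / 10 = 0.30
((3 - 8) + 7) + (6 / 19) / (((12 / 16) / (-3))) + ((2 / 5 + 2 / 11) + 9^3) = 763183 / 1045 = 730.32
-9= -9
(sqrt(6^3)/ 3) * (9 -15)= -12 * sqrt(6)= -29.39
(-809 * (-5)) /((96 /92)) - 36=92171 /24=3840.46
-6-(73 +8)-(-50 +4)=-41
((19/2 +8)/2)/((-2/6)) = -105/4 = -26.25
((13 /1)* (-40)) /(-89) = 520 /89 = 5.84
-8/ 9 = -0.89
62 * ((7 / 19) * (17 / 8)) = 3689 / 76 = 48.54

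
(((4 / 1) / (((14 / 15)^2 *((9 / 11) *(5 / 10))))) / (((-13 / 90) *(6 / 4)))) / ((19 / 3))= -99000 / 12103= -8.18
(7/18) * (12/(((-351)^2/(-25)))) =-350/369603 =-0.00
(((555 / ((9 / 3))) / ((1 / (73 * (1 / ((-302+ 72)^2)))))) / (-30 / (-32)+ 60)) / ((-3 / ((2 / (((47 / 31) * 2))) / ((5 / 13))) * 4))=-83731 / 139854375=-0.00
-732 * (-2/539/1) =2.72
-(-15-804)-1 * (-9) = 828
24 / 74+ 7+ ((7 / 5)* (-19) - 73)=-17071 / 185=-92.28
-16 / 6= -8 / 3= -2.67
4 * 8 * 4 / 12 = 32 / 3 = 10.67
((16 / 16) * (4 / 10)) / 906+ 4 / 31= 9091 / 70215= 0.13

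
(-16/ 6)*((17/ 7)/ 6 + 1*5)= -908/ 63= -14.41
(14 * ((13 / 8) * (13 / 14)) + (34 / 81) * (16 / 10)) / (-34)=-70621 / 110160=-0.64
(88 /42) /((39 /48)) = 704 /273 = 2.58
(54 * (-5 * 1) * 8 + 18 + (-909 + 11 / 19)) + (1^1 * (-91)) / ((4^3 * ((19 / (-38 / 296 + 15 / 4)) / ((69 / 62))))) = -4255001557 / 1394752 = -3050.72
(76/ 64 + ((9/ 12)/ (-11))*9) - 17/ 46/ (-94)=109929/ 190256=0.58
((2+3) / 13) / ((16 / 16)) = 5 / 13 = 0.38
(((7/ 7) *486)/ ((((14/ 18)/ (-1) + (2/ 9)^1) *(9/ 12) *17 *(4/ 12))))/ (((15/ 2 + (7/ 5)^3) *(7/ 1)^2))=-874800/ 2133313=-0.41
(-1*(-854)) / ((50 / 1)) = 427 / 25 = 17.08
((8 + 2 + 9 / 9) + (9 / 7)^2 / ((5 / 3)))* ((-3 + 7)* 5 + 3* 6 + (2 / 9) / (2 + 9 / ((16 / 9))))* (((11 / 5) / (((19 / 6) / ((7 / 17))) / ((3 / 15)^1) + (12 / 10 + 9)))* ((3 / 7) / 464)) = 2765477 / 145183570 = 0.02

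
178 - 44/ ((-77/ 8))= 1278/ 7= 182.57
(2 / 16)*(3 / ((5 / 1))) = 3 / 40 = 0.08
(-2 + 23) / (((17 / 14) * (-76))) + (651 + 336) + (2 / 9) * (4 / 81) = 464709863 / 470934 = 986.78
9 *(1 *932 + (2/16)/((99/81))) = 738225/88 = 8388.92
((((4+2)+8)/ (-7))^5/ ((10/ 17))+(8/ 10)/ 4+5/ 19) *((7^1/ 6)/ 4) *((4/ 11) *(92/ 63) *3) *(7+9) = -1257088/ 3135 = -400.99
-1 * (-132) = 132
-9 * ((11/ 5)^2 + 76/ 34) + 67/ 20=-102557/ 1700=-60.33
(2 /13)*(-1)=-2 /13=-0.15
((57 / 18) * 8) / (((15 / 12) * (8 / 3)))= 38 / 5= 7.60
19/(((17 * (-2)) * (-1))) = 19/34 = 0.56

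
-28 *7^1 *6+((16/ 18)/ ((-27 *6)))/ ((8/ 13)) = -1714621/ 1458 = -1176.01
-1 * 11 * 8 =-88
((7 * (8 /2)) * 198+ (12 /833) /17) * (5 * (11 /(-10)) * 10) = -4317972780 /14161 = -304920.05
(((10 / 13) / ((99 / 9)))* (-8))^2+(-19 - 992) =-20667539 / 20449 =-1010.69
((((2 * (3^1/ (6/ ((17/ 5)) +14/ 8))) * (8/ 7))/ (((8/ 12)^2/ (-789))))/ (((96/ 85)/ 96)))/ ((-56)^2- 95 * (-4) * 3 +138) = -246262680/ 3692311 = -66.70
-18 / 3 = -6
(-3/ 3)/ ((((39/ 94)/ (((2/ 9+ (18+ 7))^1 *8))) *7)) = -170704/ 2457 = -69.48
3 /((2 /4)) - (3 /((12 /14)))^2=-6.25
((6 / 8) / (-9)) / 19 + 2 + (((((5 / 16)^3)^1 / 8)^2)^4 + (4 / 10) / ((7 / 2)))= 5595052941257657138139261134811944703403 / 2651809851590907166443095085259287429120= 2.11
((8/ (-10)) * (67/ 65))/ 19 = -268/ 6175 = -0.04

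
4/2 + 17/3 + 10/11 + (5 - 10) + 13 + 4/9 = 1685/99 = 17.02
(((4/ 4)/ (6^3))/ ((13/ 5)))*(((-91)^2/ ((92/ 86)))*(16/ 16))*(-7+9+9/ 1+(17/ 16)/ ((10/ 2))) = 356083/ 2304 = 154.55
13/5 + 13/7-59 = -1909/35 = -54.54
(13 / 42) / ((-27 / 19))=-247 / 1134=-0.22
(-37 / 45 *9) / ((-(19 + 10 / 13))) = 481 / 1285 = 0.37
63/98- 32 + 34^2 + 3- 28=15395/14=1099.64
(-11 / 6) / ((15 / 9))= -1.10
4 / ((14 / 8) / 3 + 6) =48 / 79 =0.61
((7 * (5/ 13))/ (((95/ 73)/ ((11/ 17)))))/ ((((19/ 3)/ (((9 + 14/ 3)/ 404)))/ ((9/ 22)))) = 188559/ 64463048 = 0.00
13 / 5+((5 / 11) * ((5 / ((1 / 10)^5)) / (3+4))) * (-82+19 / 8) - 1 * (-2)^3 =-142186917 / 55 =-2585216.67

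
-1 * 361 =-361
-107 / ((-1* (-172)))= -107 / 172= -0.62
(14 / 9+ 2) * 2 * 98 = 6272 / 9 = 696.89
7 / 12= 0.58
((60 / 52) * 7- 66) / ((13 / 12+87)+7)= -9036 / 14833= -0.61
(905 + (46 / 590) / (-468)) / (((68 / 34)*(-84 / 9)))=-124944277 / 2577120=-48.48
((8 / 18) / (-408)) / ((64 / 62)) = -31 / 29376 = -0.00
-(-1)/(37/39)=39/37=1.05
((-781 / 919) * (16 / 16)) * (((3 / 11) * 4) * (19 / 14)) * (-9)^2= -655614 / 6433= -101.91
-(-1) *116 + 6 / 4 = 235 / 2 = 117.50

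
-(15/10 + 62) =-127/2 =-63.50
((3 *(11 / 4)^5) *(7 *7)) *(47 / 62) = 1112701359 / 63488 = 17526.17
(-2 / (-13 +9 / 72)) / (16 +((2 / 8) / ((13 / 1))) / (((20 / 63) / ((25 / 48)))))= 53248 / 5495359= 0.01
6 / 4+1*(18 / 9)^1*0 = 3 / 2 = 1.50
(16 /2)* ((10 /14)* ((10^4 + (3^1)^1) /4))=14290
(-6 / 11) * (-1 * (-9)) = -54 / 11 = -4.91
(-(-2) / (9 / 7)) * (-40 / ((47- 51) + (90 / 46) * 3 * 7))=-12880 / 7677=-1.68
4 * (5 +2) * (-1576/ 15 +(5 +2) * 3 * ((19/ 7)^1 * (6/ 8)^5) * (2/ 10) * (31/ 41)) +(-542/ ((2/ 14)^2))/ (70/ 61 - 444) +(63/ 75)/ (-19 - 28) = -1411579022065751/ 499737388800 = -2824.64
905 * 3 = 2715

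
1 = 1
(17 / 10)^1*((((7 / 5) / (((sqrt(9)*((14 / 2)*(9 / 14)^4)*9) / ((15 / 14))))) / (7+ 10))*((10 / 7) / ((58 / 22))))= 4312 / 1712421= 0.00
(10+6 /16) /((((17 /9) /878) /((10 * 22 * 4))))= 72145260 /17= 4243838.82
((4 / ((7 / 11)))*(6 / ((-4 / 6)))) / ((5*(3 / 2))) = -264 / 35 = -7.54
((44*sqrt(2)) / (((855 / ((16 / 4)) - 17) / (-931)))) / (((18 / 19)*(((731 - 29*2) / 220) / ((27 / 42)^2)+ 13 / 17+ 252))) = -1.19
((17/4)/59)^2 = 0.01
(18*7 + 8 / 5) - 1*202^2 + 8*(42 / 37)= -7523454 / 185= -40667.32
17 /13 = 1.31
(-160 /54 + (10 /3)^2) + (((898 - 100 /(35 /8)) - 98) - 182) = 114022 /189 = 603.29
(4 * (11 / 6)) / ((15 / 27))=66 / 5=13.20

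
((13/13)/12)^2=1/144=0.01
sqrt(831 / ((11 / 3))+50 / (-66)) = sqrt(245982) / 33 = 15.03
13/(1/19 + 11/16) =3952/225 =17.56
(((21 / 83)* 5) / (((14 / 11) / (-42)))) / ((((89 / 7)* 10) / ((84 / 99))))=-2058 / 7387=-0.28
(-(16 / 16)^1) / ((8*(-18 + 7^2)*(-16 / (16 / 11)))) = 1 / 2728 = 0.00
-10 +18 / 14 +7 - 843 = -5913 / 7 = -844.71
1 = 1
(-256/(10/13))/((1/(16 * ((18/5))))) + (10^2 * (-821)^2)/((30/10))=1683664804/75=22448864.05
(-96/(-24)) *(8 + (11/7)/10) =1142/35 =32.63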